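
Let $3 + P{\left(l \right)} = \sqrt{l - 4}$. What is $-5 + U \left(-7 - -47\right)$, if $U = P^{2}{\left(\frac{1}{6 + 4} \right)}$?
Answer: $199 - 24 i \sqrt{390} \approx 199.0 - 473.96 i$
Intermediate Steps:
$P{\left(l \right)} = -3 + \sqrt{-4 + l}$ ($P{\left(l \right)} = -3 + \sqrt{l - 4} = -3 + \sqrt{-4 + l}$)
$U = \left(-3 + \frac{i \sqrt{390}}{10}\right)^{2}$ ($U = \left(-3 + \sqrt{-4 + \frac{1}{6 + 4}}\right)^{2} = \left(-3 + \sqrt{-4 + \frac{1}{10}}\right)^{2} = \left(-3 + \sqrt{- \frac{39}{10}}\right)^{2} = \left(-3 + \frac{i \sqrt{390}}{10}\right)^{2} \approx 5.1 - 11.849 i$)
$-5 + U \left(-7 - -47\right) = -5 + \frac{\left(30 - i \sqrt{390}\right)^{2}}{100} \left(-7 - -47\right) = -5 + \frac{\left(30 - i \sqrt{390}\right)^{2}}{100} \left(-7 + 47\right) = -5 + \frac{\left(30 - i \sqrt{390}\right)^{2}}{100} \cdot 40 = -5 + \frac{2 \left(30 - i \sqrt{390}\right)^{2}}{5}$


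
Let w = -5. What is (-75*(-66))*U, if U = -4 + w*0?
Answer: -19800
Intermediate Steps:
U = -4 (U = -4 - 5*0 = -4 + 0 = -4)
(-75*(-66))*U = -75*(-66)*(-4) = 4950*(-4) = -19800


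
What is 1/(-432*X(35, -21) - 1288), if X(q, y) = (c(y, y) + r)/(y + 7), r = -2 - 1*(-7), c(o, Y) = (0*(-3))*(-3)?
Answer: -7/7936 ≈ -0.00088206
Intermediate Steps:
c(o, Y) = 0 (c(o, Y) = 0*(-3) = 0)
r = 5 (r = -2 + 7 = 5)
X(q, y) = 5/(7 + y) (X(q, y) = (0 + 5)/(y + 7) = 5/(7 + y))
1/(-432*X(35, -21) - 1288) = 1/(-2160/(7 - 21) - 1288) = 1/(-2160/(-14) - 1288) = 1/(-2160*(-1)/14 - 1288) = 1/(-432*(-5/14) - 1288) = 1/(1080/7 - 1288) = 1/(-7936/7) = -7/7936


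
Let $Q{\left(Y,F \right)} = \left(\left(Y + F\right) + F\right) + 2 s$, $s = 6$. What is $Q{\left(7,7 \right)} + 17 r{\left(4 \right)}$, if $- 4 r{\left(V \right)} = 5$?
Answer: $\frac{47}{4} \approx 11.75$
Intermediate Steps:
$r{\left(V \right)} = - \frac{5}{4}$ ($r{\left(V \right)} = \left(- \frac{1}{4}\right) 5 = - \frac{5}{4}$)
$Q{\left(Y,F \right)} = 12 + Y + 2 F$ ($Q{\left(Y,F \right)} = \left(\left(Y + F\right) + F\right) + 2 \cdot 6 = \left(\left(F + Y\right) + F\right) + 12 = \left(Y + 2 F\right) + 12 = 12 + Y + 2 F$)
$Q{\left(7,7 \right)} + 17 r{\left(4 \right)} = \left(12 + 7 + 2 \cdot 7\right) + 17 \left(- \frac{5}{4}\right) = \left(12 + 7 + 14\right) - \frac{85}{4} = 33 - \frac{85}{4} = \frac{47}{4}$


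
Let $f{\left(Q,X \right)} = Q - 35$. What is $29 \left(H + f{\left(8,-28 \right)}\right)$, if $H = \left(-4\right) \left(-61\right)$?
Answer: $6293$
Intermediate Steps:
$f{\left(Q,X \right)} = -35 + Q$
$H = 244$
$29 \left(H + f{\left(8,-28 \right)}\right) = 29 \left(244 + \left(-35 + 8\right)\right) = 29 \left(244 - 27\right) = 29 \cdot 217 = 6293$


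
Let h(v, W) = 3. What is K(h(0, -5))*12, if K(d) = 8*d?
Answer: 288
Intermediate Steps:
K(h(0, -5))*12 = (8*3)*12 = 24*12 = 288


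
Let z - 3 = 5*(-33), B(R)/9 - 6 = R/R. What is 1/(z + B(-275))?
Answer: -1/99 ≈ -0.010101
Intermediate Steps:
B(R) = 63 (B(R) = 54 + 9*(R/R) = 54 + 9*1 = 54 + 9 = 63)
z = -162 (z = 3 + 5*(-33) = 3 - 165 = -162)
1/(z + B(-275)) = 1/(-162 + 63) = 1/(-99) = -1/99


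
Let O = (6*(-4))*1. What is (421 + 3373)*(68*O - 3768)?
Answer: -20487600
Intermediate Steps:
O = -24 (O = -24*1 = -24)
(421 + 3373)*(68*O - 3768) = (421 + 3373)*(68*(-24) - 3768) = 3794*(-1632 - 3768) = 3794*(-5400) = -20487600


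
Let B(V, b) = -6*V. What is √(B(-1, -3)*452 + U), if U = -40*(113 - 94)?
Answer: 4*√122 ≈ 44.181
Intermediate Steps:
U = -760 (U = -40*19 = -760)
√(B(-1, -3)*452 + U) = √(-6*(-1)*452 - 760) = √(6*452 - 760) = √(2712 - 760) = √1952 = 4*√122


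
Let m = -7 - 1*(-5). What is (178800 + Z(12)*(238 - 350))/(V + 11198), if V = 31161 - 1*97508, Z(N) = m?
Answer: -179024/55149 ≈ -3.2462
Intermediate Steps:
m = -2 (m = -7 + 5 = -2)
Z(N) = -2
V = -66347 (V = 31161 - 97508 = -66347)
(178800 + Z(12)*(238 - 350))/(V + 11198) = (178800 - 2*(238 - 350))/(-66347 + 11198) = (178800 - 2*(-112))/(-55149) = (178800 + 224)*(-1/55149) = 179024*(-1/55149) = -179024/55149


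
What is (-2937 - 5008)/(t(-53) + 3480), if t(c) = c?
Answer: -7945/3427 ≈ -2.3184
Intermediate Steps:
(-2937 - 5008)/(t(-53) + 3480) = (-2937 - 5008)/(-53 + 3480) = -7945/3427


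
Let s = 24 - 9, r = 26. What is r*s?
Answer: 390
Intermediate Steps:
s = 15
r*s = 26*15 = 390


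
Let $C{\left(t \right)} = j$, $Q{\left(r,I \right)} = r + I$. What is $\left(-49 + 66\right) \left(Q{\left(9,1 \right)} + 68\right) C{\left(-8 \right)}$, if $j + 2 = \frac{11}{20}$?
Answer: $- \frac{19227}{10} \approx -1922.7$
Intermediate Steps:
$Q{\left(r,I \right)} = I + r$
$j = - \frac{29}{20}$ ($j = -2 + \frac{11}{20} = - \frac{29}{20} \approx -1.45$)
$C{\left(t \right)} = - \frac{29}{20}$
$\left(-49 + 66\right) \left(Q{\left(9,1 \right)} + 68\right) C{\left(-8 \right)} = \left(-49 + 66\right) \left(\left(1 + 9\right) + 68\right) \left(- \frac{29}{20}\right) = 17 \left(10 + 68\right) \left(- \frac{29}{20}\right) = 17 \cdot 78 \left(- \frac{29}{20}\right) = 1326 \left(- \frac{29}{20}\right) = - \frac{19227}{10}$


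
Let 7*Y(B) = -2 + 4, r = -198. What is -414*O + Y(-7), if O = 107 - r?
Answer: -883888/7 ≈ -1.2627e+5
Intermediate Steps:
Y(B) = 2/7 (Y(B) = (-2 + 4)/7 = (⅐)*2 = 2/7)
O = 305 (O = 107 - 1*(-198) = 107 + 198 = 305)
-414*O + Y(-7) = -414*305 + 2/7 = -126270 + 2/7 = -883888/7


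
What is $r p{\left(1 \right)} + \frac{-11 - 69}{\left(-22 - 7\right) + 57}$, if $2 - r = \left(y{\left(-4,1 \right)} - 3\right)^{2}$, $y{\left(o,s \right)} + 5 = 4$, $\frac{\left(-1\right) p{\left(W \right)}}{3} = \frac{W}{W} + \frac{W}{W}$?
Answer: $\frac{568}{7} \approx 81.143$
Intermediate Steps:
$p{\left(W \right)} = -6$ ($p{\left(W \right)} = - 3 \left(\frac{W}{W} + \frac{W}{W}\right) = - 3 \left(1 + 1\right) = \left(-3\right) 2 = -6$)
$y{\left(o,s \right)} = -1$ ($y{\left(o,s \right)} = -5 + 4 = -1$)
$r = -14$ ($r = 2 - \left(-1 - 3\right)^{2} = 2 - \left(-4\right)^{2} = 2 - 16 = -14$)
$r p{\left(1 \right)} + \frac{-11 - 69}{\left(-22 - 7\right) + 57} = \left(-14\right) \left(-6\right) + \frac{-11 - 69}{\left(-22 - 7\right) + 57} = 84 - \frac{80}{\left(-22 - 7\right) + 57} = 84 - \frac{80}{-29 + 57} = 84 - \frac{80}{28} = 84 - \frac{20}{7} = \frac{568}{7}$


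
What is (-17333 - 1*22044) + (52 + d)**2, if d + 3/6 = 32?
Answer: -129619/4 ≈ -32405.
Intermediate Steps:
d = 63/2 (d = -1/2 + 32 = 63/2 ≈ 31.500)
(-17333 - 1*22044) + (52 + d)**2 = (-17333 - 1*22044) + (52 + 63/2)**2 = (-17333 - 22044) + (167/2)**2 = -39377 + 27889/4 = -129619/4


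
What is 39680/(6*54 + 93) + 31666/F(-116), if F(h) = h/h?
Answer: 13244402/417 ≈ 31761.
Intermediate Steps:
F(h) = 1
39680/(6*54 + 93) + 31666/F(-116) = 39680/(6*54 + 93) + 31666/1 = 39680/(324 + 93) + 31666*1 = 39680/417 + 31666 = 13244402/417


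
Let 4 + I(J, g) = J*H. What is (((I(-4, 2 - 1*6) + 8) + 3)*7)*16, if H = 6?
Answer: -1904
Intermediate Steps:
I(J, g) = -4 + 6*J (I(J, g) = -4 + J*6 = -4 + 6*J)
(((I(-4, 2 - 1*6) + 8) + 3)*7)*16 = ((((-4 + 6*(-4)) + 8) + 3)*7)*16 = ((((-4 - 24) + 8) + 3)*7)*16 = (((-28 + 8) + 3)*7)*16 = ((-20 + 3)*7)*16 = -17*7*16 = -119*16 = -1904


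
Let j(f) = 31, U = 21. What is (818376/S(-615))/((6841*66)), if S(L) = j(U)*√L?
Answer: -136396*I*√615/1434660315 ≈ -0.0023577*I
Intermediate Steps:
S(L) = 31*√L
(818376/S(-615))/((6841*66)) = (818376/((31*√(-615))))/((6841*66)) = (818376/((31*(I*√615))))/451506 = (818376/((31*I*√615)))*(1/451506) = (818376*(-I*√615/19065))*(1/451506) = -272792*I*√615/6355*(1/451506) = -136396*I*√615/1434660315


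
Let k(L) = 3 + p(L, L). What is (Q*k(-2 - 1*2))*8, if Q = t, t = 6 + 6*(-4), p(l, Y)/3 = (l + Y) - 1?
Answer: 3456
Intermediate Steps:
p(l, Y) = -3 + 3*Y + 3*l (p(l, Y) = 3*((l + Y) - 1) = 3*((Y + l) - 1) = 3*(-1 + Y + l) = -3 + 3*Y + 3*l)
t = -18 (t = 6 - 24 = -18)
Q = -18
k(L) = 6*L (k(L) = 3 + (-3 + 3*L + 3*L) = 3 + (-3 + 6*L) = 6*L)
(Q*k(-2 - 1*2))*8 = -108*(-2 - 1*2)*8 = -108*(-2 - 2)*8 = -108*(-4)*8 = -18*(-24)*8 = 432*8 = 3456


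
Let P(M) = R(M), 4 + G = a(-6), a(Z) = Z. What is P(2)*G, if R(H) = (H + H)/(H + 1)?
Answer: -40/3 ≈ -13.333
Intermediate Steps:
G = -10 (G = -4 - 6 = -10)
R(H) = 2*H/(1 + H) (R(H) = (2*H)/(1 + H) = 2*H/(1 + H))
P(M) = 2*M/(1 + M)
P(2)*G = (2*2/(1 + 2))*(-10) = (2*2/3)*(-10) = (2*2*(⅓))*(-10) = (4/3)*(-10) = -40/3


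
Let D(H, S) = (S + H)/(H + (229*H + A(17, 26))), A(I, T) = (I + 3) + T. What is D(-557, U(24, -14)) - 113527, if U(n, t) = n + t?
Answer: -14538721181/128064 ≈ -1.1353e+5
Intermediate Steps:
A(I, T) = 3 + I + T (A(I, T) = (3 + I) + T = 3 + I + T)
D(H, S) = (H + S)/(46 + 230*H) (D(H, S) = (S + H)/(H + (229*H + (3 + 17 + 26))) = (H + S)/(H + (229*H + 46)) = (H + S)/(H + (46 + 229*H)) = (H + S)/(46 + 230*H))
D(-557, U(24, -14)) - 113527 = (-557 + (24 - 14))/(46*(1 + 5*(-557))) - 113527 = (-557 + 10)/(46*(1 - 2785)) - 113527 = (1/46)*(-547)/(-2784) - 113527 = (1/46)*(-1/2784)*(-547) - 113527 = 547/128064 - 113527 = -14538721181/128064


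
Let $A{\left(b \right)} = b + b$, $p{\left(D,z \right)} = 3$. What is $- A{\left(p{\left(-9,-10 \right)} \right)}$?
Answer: $-6$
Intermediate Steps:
$A{\left(b \right)} = 2 b$
$- A{\left(p{\left(-9,-10 \right)} \right)} = - 2 \cdot 3 = \left(-1\right) 6 = -6$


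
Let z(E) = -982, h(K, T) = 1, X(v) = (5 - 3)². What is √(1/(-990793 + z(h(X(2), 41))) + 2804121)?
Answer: √110327316403489354/198355 ≈ 1674.6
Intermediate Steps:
X(v) = 4 (X(v) = 2² = 4)
√(1/(-990793 + z(h(X(2), 41))) + 2804121) = √(1/(-990793 - 982) + 2804121) = √(1/(-991775) + 2804121) = √(-1/991775 + 2804121) = √(2781057104774/991775) = √110327316403489354/198355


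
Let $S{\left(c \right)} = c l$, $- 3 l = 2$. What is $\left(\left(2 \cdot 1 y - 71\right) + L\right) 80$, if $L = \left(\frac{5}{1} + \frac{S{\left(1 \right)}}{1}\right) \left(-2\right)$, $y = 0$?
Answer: $- \frac{19120}{3} \approx -6373.3$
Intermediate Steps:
$l = - \frac{2}{3}$ ($l = \left(- \frac{1}{3}\right) 2 = - \frac{2}{3} \approx -0.66667$)
$S{\left(c \right)} = - \frac{2 c}{3}$ ($S{\left(c \right)} = c \left(- \frac{2}{3}\right) = - \frac{2 c}{3}$)
$L = - \frac{26}{3}$ ($L = \left(\frac{5}{1} + \frac{\left(- \frac{2}{3}\right) 1}{1}\right) \left(-2\right) = \left(5 \cdot 1 - \frac{2}{3}\right) \left(-2\right) = \left(5 - \frac{2}{3}\right) \left(-2\right) = \frac{13}{3} \left(-2\right) = - \frac{26}{3} \approx -8.6667$)
$\left(\left(2 \cdot 1 y - 71\right) + L\right) 80 = \left(\left(2 \cdot 1 \cdot 0 - 71\right) - \frac{26}{3}\right) 80 = \left(\left(2 \cdot 0 - 71\right) - \frac{26}{3}\right) 80 = \left(\left(0 - 71\right) - \frac{26}{3}\right) 80 = \left(-71 - \frac{26}{3}\right) 80 = \left(- \frac{239}{3}\right) 80 = - \frac{19120}{3}$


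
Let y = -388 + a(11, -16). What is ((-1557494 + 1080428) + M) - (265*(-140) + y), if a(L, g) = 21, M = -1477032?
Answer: -1916631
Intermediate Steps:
y = -367 (y = -388 + 21 = -367)
((-1557494 + 1080428) + M) - (265*(-140) + y) = ((-1557494 + 1080428) - 1477032) - (265*(-140) - 367) = (-477066 - 1477032) - (-37100 - 367) = -1954098 - 1*(-37467) = -1954098 + 37467 = -1916631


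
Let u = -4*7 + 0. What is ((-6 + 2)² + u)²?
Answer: 144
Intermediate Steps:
u = -28 (u = -28 + 0 = -28)
((-6 + 2)² + u)² = ((-6 + 2)² - 28)² = ((-4)² - 28)² = (16 - 28)² = (-12)² = 144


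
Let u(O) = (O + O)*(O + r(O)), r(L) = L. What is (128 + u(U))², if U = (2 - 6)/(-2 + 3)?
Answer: 36864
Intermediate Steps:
U = -4 (U = -4/1 = -4*1 = -4)
u(O) = 4*O² (u(O) = (O + O)*(O + O) = (2*O)*(2*O) = 4*O²)
(128 + u(U))² = (128 + 4*(-4)²)² = (128 + 4*16)² = (128 + 64)² = 192² = 36864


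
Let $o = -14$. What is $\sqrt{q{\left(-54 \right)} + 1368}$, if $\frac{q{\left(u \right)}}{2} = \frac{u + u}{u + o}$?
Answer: $\frac{3 \sqrt{44030}}{17} \approx 37.029$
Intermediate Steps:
$q{\left(u \right)} = \frac{4 u}{-14 + u}$ ($q{\left(u \right)} = 2 \frac{u + u}{u - 14} = 2 \frac{2 u}{-14 + u} = \frac{4 u}{-14 + u}$)
$\sqrt{q{\left(-54 \right)} + 1368} = \sqrt{4 \left(-54\right) \frac{1}{-14 - 54} + 1368} = \sqrt{4 \left(-54\right) \frac{1}{-68} + 1368} = \sqrt{4 \left(-54\right) \left(- \frac{1}{68}\right) + 1368} = \sqrt{\frac{54}{17} + 1368} = \sqrt{\frac{23310}{17}} = \frac{3 \sqrt{44030}}{17}$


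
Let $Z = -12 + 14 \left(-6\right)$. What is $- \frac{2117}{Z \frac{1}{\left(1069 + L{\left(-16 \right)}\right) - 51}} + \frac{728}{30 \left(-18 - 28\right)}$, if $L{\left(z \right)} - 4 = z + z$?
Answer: $\frac{120507313}{5520} \approx 21831.0$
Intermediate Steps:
$Z = -96$ ($Z = -12 - 84 = -96$)
$L{\left(z \right)} = 4 + 2 z$ ($L{\left(z \right)} = 4 + \left(z + z\right) = 4 + 2 z$)
$- \frac{2117}{Z \frac{1}{\left(1069 + L{\left(-16 \right)}\right) - 51}} + \frac{728}{30 \left(-18 - 28\right)} = - \frac{2117}{\left(-96\right) \frac{1}{\left(1069 + \left(4 + 2 \left(-16\right)\right)\right) - 51}} + \frac{728}{30 \left(-18 - 28\right)} = - \frac{2117}{\left(-96\right) \frac{1}{\left(1069 + \left(4 - 32\right)\right) - 51}} + \frac{728}{30 \left(-46\right)} = - \frac{2117}{\left(-96\right) \frac{1}{\left(1069 - 28\right) - 51}} + \frac{728}{-1380} = - \frac{2117}{\left(-96\right) \frac{1}{1041 - 51}} + 728 \left(- \frac{1}{1380}\right) = - \frac{2117}{\left(-96\right) \frac{1}{990}} - \frac{182}{345} = - \frac{2117}{- \frac{16}{165}} - \frac{182}{345} = \left(-2117\right) \left(- \frac{165}{16}\right) - \frac{182}{345} = \frac{349305}{16} - \frac{182}{345} = \frac{120507313}{5520}$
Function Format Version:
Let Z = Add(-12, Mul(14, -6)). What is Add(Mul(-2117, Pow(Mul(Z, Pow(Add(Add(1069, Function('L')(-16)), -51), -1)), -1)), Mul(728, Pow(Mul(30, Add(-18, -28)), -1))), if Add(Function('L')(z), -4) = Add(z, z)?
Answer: Rational(120507313, 5520) ≈ 21831.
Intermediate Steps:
Z = -96 (Z = Add(-12, -84) = -96)
Function('L')(z) = Add(4, Mul(2, z)) (Function('L')(z) = Add(4, Add(z, z)) = Add(4, Mul(2, z)))
Add(Mul(-2117, Pow(Mul(Z, Pow(Add(Add(1069, Function('L')(-16)), -51), -1)), -1)), Mul(728, Pow(Mul(30, Add(-18, -28)), -1))) = Add(Mul(-2117, Pow(Mul(-96, Pow(Add(Add(1069, Add(4, Mul(2, -16))), -51), -1)), -1)), Mul(728, Pow(Mul(30, Add(-18, -28)), -1))) = Add(Mul(-2117, Pow(Mul(-96, Pow(Add(Add(1069, Add(4, -32)), -51), -1)), -1)), Mul(728, Pow(Mul(30, -46), -1))) = Add(Mul(-2117, Pow(Mul(-96, Pow(Add(Add(1069, -28), -51), -1)), -1)), Mul(728, Pow(-1380, -1))) = Add(Mul(-2117, Pow(Mul(-96, Pow(Add(1041, -51), -1)), -1)), Mul(728, Rational(-1, 1380))) = Add(Mul(-2117, Pow(Mul(-96, Pow(990, -1)), -1)), Rational(-182, 345)) = Add(Mul(-2117, Pow(Mul(-96, Rational(1, 990)), -1)), Rational(-182, 345)) = Add(Mul(-2117, Pow(Rational(-16, 165), -1)), Rational(-182, 345)) = Add(Mul(-2117, Rational(-165, 16)), Rational(-182, 345)) = Add(Rational(349305, 16), Rational(-182, 345)) = Rational(120507313, 5520)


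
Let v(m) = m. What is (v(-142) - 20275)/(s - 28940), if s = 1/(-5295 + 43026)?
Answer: 770353827/1091935139 ≈ 0.70549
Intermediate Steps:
s = 1/37731 ≈ 2.6503e-5
(v(-142) - 20275)/(s - 28940) = (-142 - 20275)/(1/37731 - 28940) = -20417/(-1091935139/37731) = -20417*(-37731/1091935139) = 770353827/1091935139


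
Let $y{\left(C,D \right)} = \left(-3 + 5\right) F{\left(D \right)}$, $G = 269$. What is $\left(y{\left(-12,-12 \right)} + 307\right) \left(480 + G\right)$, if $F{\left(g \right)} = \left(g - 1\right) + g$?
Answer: $192493$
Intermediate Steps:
$F{\left(g \right)} = -1 + 2 g$ ($F{\left(g \right)} = \left(g - 1\right) + g = \left(-1 + g\right) + g = -1 + 2 g$)
$y{\left(C,D \right)} = -2 + 4 D$ ($y{\left(C,D \right)} = \left(-3 + 5\right) \left(-1 + 2 D\right) = 2 \left(-1 + 2 D\right) = -2 + 4 D$)
$\left(y{\left(-12,-12 \right)} + 307\right) \left(480 + G\right) = \left(\left(-2 + 4 \left(-12\right)\right) + 307\right) \left(480 + 269\right) = \left(\left(-2 - 48\right) + 307\right) 749 = \left(-50 + 307\right) 749 = 257 \cdot 749 = 192493$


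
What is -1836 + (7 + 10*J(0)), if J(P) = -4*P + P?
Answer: -1829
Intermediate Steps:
J(P) = -3*P
-1836 + (7 + 10*J(0)) = -1836 + (7 + 10*(-3*0)) = -1836 + (7 + 10*0) = -1836 + (7 + 0) = -1836 + 7 = -1829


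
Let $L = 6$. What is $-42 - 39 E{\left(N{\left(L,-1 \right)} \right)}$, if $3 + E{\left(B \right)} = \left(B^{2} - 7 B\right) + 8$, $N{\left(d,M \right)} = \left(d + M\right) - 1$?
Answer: $231$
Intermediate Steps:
$N{\left(d,M \right)} = -1 + M + d$ ($N{\left(d,M \right)} = \left(M + d\right) - 1 = -1 + M + d$)
$E{\left(B \right)} = 5 + B^{2} - 7 B$ ($E{\left(B \right)} = -3 + \left(\left(B^{2} - 7 B\right) + 8\right) = -3 + \left(8 + B^{2} - 7 B\right) = 5 + B^{2} - 7 B$)
$-42 - 39 E{\left(N{\left(L,-1 \right)} \right)} = -42 - 39 \left(5 + \left(-1 - 1 + 6\right)^{2} - 7 \left(-1 - 1 + 6\right)\right) = -42 - 39 \left(5 + 4^{2} - 28\right) = -42 - 39 \left(5 + 16 - 28\right) = -42 - -273 = -42 + 273 = 231$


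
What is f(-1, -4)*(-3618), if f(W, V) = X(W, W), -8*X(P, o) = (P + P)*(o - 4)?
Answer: 9045/2 ≈ 4522.5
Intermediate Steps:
X(P, o) = -P*(-4 + o)/4 (X(P, o) = -(P + P)*(o - 4)/8 = -2*P*(-4 + o)/8 = -P*(-4 + o)/4)
f(W, V) = W*(4 - W)/4
f(-1, -4)*(-3618) = ((¼)*(-1)*(4 - 1*(-1)))*(-3618) = ((¼)*(-1)*(4 + 1))*(-3618) = ((¼)*(-1)*5)*(-3618) = -5/4*(-3618) = 9045/2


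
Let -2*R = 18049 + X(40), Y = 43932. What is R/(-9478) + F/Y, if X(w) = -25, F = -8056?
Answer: 5706436/7435491 ≈ 0.76746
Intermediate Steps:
R = -9012 (R = -(18049 - 25)/2 = -1/2*18024 = -9012)
R/(-9478) + F/Y = -9012/(-9478) - 8056/43932 = -9012*(-1/9478) - 8056*1/43932 = 4506/4739 - 2014/10983 = 5706436/7435491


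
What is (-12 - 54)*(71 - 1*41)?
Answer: -1980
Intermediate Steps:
(-12 - 54)*(71 - 1*41) = -66*(71 - 41) = -66*30 = -1980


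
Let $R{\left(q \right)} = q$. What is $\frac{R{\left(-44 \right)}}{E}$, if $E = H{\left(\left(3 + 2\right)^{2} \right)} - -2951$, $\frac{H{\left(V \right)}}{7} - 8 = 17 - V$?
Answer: $- \frac{44}{2951} \approx -0.01491$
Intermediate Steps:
$H{\left(V \right)} = 175 - 7 V$ ($H{\left(V \right)} = 56 + 7 \left(17 - V\right) = 56 - \left(-119 + 7 V\right) = 175 - 7 V$)
$E = 2951$ ($E = \left(175 - 7 \left(3 + 2\right)^{2}\right) - -2951 = \left(175 - 7 \cdot 5^{2}\right) + 2951 = \left(175 - 175\right) + 2951 = 0 + 2951 = 2951$)
$\frac{R{\left(-44 \right)}}{E} = - \frac{44}{2951}$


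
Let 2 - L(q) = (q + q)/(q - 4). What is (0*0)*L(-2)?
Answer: 0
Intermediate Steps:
L(q) = 2 - 2*q/(-4 + q) (L(q) = 2 - (q + q)/(q - 4) = 2 - 2*q/(-4 + q))
(0*0)*L(-2) = (0*0)*(-8/(-4 - 2)) = 0*(-8/(-6)) = 0*(-8*(-⅙)) = 0*(4/3) = 0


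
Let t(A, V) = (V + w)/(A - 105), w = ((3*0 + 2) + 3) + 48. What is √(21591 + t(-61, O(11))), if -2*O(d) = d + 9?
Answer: √594954458/166 ≈ 146.94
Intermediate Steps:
O(d) = -9/2 - d/2 (O(d) = -(d + 9)/2 = -(9 + d)/2 = -9/2 - d/2)
w = 53 (w = ((0 + 2) + 3) + 48 = (2 + 3) + 48 = 5 + 48 = 53)
t(A, V) = (53 + V)/(-105 + A) (t(A, V) = (V + 53)/(A - 105) = (53 + V)/(-105 + A))
√(21591 + t(-61, O(11))) = √(21591 + (53 + (-9/2 - ½*11))/(-105 - 61)) = √(21591 + (53 + (-9/2 - 11/2))/(-166)) = √(21591 - (53 - 10)/166) = √(21591 - 1/166*43) = √(21591 - 43/166) = √(3584063/166) = √594954458/166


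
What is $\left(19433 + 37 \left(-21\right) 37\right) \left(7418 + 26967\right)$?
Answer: $-320330660$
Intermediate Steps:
$\left(19433 + 37 \left(-21\right) 37\right) \left(7418 + 26967\right) = \left(19433 - 28749\right) 34385 = \left(-9316\right) 34385 = -320330660$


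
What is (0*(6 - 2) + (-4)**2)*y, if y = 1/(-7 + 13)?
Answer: 8/3 ≈ 2.6667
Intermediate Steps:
y = 1/6 ≈ 0.16667
(0*(6 - 2) + (-4)**2)*y = (0*(6 - 2) + (-4)**2)*(1/6) = (0*4 + 16)*(1/6) = (0 + 16)*(1/6) = 16*(1/6) = 8/3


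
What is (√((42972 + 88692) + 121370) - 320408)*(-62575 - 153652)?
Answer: 69280860616 - 216227*√253034 ≈ 6.9172e+10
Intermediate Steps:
(√((42972 + 88692) + 121370) - 320408)*(-62575 - 153652) = (√(131664 + 121370) - 320408)*(-216227) = (√253034 - 320408)*(-216227) = (-320408 + √253034)*(-216227) = 69280860616 - 216227*√253034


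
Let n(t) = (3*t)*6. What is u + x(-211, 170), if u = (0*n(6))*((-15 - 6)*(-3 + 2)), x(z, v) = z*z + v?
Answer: 44691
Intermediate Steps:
n(t) = 18*t
x(z, v) = v + z² (x(z, v) = z² + v = v + z²)
u = 0 (u = (0*(18*6))*((-15 - 6)*(-3 + 2)) = (0*108)*(-21*(-1)) = 0*21 = 0)
u + x(-211, 170) = 0 + (170 + (-211)²) = 0 + (170 + 44521) = 0 + 44691 = 44691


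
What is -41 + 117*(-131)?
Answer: -15368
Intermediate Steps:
-41 + 117*(-131) = -41 - 15327 = -15368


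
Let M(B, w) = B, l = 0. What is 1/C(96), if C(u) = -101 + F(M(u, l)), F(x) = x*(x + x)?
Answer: 1/18331 ≈ 5.4552e-5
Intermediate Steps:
F(x) = 2*x² (F(x) = x*(2*x) = 2*x²)
C(u) = -101 + 2*u²
1/C(96) = 1/(-101 + 2*96²) = 1/(-101 + 2*9216) = 1/(-101 + 18432) = 1/18331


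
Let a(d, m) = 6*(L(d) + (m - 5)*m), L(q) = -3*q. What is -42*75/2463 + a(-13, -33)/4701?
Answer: 477756/1286507 ≈ 0.37136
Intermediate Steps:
a(d, m) = -18*d + 6*m*(-5 + m) (a(d, m) = 6*(-3*d + (m - 5)*m) = 6*(-3*d + (-5 + m)*m) = 6*(-3*d + m*(-5 + m)) = -18*d + 6*m*(-5 + m))
-42*75/2463 + a(-13, -33)/4701 = -42*75/2463 + (-30*(-33) - 18*(-13) + 6*(-33)²)/4701 = -3150*1/2463 + (990 + 234 + 6*1089)*(1/4701) = -1050/821 + (990 + 234 + 6534)*(1/4701) = -1050/821 + 7758*(1/4701) = -1050/821 + 2586/1567 = 477756/1286507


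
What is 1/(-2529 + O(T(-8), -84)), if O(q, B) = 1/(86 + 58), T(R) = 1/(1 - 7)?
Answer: -144/364175 ≈ -0.00039541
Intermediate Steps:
T(R) = -⅙ (T(R) = 1/(-6) = -⅙)
O(q, B) = 1/144
1/(-2529 + O(T(-8), -84)) = 1/(-2529 + 1/144) = 1/(-364175/144) = -144/364175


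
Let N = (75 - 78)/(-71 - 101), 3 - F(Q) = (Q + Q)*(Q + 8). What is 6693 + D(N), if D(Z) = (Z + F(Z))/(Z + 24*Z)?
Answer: 14403449/2150 ≈ 6699.3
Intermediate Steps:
F(Q) = 3 - 2*Q*(8 + Q) (F(Q) = 3 - (Q + Q)*(Q + 8) = 3 - 2*Q*(8 + Q))
N = 3/172 (N = -3/(-172) = -3*(-1/172) = 3/172 ≈ 0.017442)
D(Z) = (3 - 15*Z - 2*Z²)/(25*Z) (D(Z) = (Z + (3 - 16*Z - 2*Z²))/(Z + 24*Z) = (3 - 15*Z - 2*Z²)/((25*Z)) = (3 - 15*Z - 2*Z²)*(1/(25*Z)) = (3 - 15*Z - 2*Z²)/(25*Z))
6693 + D(N) = 6693 + (3 - 15*3/172 - 2*(3/172)²)/(25*(3/172)) = 6693 + (1/25)*(172/3)*(3 - 45/172 - 2*9/29584) = 6693 + (1/25)*(172/3)*(3 - 45/172 - 9/14792) = 6693 + (1/25)*(172/3)*(40497/14792) = 6693 + 13499/2150 = 14403449/2150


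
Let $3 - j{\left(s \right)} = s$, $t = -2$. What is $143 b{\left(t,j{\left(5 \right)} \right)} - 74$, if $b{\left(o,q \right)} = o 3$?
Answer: $-932$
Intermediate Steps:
$j{\left(s \right)} = 3 - s$
$b{\left(o,q \right)} = 3 o$
$143 b{\left(t,j{\left(5 \right)} \right)} - 74 = 143 \cdot 3 \left(-2\right) - 74 = 143 \left(-6\right) - 74 = -858 - 74 = -932$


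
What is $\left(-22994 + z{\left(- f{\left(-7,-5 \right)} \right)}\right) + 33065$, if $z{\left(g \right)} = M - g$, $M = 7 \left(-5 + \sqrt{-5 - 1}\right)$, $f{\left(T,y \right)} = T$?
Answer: $10029 + 7 i \sqrt{6} \approx 10029.0 + 17.146 i$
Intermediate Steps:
$M = -35 + 7 i \sqrt{6}$ ($M = 7 \left(-5 + \sqrt{-6}\right) = 7 \left(-5 + i \sqrt{6}\right) = -35 + 7 i \sqrt{6} \approx -35.0 + 17.146 i$)
$z{\left(g \right)} = -35 - g + 7 i \sqrt{6}$ ($z{\left(g \right)} = \left(-35 + 7 i \sqrt{6}\right) - g = -35 - g + 7 i \sqrt{6}$)
$\left(-22994 + z{\left(- f{\left(-7,-5 \right)} \right)}\right) + 33065 = \left(-22994 - \left(35 + 7 - 7 i \sqrt{6}\right)\right) + 33065 = \left(-22994 - \left(42 - 7 i \sqrt{6}\right)\right) + 33065 = \left(-23036 + 7 i \sqrt{6}\right) + 33065 = 10029 + 7 i \sqrt{6}$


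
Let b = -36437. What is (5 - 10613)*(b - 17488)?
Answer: 572036400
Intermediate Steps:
(5 - 10613)*(b - 17488) = (5 - 10613)*(-36437 - 17488) = -10608*(-53925) = 572036400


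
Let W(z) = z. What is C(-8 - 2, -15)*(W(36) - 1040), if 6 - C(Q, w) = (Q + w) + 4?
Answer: -27108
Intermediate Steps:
C(Q, w) = 2 - Q - w (C(Q, w) = 6 - ((Q + w) + 4) = 6 - (4 + Q + w) = 6 + (-4 - Q - w) = 2 - Q - w)
C(-8 - 2, -15)*(W(36) - 1040) = (2 - (-8 - 2) - 1*(-15))*(36 - 1040) = (2 - 1*(-10) + 15)*(-1004) = (2 + 10 + 15)*(-1004) = 27*(-1004) = -27108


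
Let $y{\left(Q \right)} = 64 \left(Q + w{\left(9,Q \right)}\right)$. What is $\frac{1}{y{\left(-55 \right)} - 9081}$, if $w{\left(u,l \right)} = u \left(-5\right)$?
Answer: $- \frac{1}{15481} \approx -6.4595 \cdot 10^{-5}$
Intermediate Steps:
$w{\left(u,l \right)} = - 5 u$
$y{\left(Q \right)} = -2880 + 64 Q$ ($y{\left(Q \right)} = 64 \left(Q - 45\right) = 64 \left(-45 + Q\right) = -2880 + 64 Q$)
$\frac{1}{y{\left(-55 \right)} - 9081} = \frac{1}{\left(-2880 + 64 \left(-55\right)\right) - 9081} = \frac{1}{\left(-2880 - 3520\right) - 9081} = \frac{1}{-6400 - 9081} = \frac{1}{-15481} = - \frac{1}{15481}$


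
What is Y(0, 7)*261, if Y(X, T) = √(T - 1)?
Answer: 261*√6 ≈ 639.32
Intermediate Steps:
Y(X, T) = √(-1 + T)
Y(0, 7)*261 = √(-1 + 7)*261 = √6*261 = 261*√6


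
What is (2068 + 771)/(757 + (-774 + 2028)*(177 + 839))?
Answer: 2839/1274821 ≈ 0.0022270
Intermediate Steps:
(2068 + 771)/(757 + (-774 + 2028)*(177 + 839)) = 2839/(757 + 1254*1016) = 2839/(757 + 1274064) = 2839/1274821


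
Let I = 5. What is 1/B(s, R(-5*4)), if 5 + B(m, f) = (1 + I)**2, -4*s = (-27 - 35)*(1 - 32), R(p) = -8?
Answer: 1/31 ≈ 0.032258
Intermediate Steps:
s = -961/2 (s = -(-27 - 35)*(1 - 32)/4 = -(-31)*(-31)/2 = -1/4*1922 = -961/2 ≈ -480.50)
B(m, f) = 31 (B(m, f) = -5 + (1 + 5)**2 = -5 + 6**2 = -5 + 36 = 31)
1/B(s, R(-5*4)) = 1/31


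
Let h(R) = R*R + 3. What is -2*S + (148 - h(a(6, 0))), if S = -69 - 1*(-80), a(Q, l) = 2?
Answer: 119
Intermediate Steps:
S = 11 (S = -69 + 80 = 11)
h(R) = 3 + R² (h(R) = R² + 3 = 3 + R²)
-2*S + (148 - h(a(6, 0))) = -2*11 + (148 - (3 + 2²)) = -22 + (148 - (3 + 4)) = -22 + (148 - 1*7) = -22 + (148 - 7) = -22 + 141 = 119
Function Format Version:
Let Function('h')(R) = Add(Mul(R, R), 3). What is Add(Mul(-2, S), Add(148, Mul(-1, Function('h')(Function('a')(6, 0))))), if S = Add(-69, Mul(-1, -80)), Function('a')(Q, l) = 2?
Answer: 119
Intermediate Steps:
S = 11 (S = Add(-69, 80) = 11)
Function('h')(R) = Add(3, Pow(R, 2)) (Function('h')(R) = Add(Pow(R, 2), 3) = Add(3, Pow(R, 2)))
Add(Mul(-2, S), Add(148, Mul(-1, Function('h')(Function('a')(6, 0))))) = Add(Mul(-2, 11), Add(148, Mul(-1, Add(3, Pow(2, 2))))) = Add(-22, Add(148, Mul(-1, Add(3, 4)))) = Add(-22, Add(148, Mul(-1, 7))) = Add(-22, Add(148, -7)) = Add(-22, 141) = 119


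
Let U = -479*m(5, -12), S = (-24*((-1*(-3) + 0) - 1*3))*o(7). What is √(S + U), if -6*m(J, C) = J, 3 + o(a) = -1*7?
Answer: √14370/6 ≈ 19.979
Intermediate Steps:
o(a) = -10 (o(a) = -3 - 1*7 = -3 - 7 = -10)
m(J, C) = -J/6
S = 0 (S = -24*((-1*(-3) + 0) - 1*3)*(-10) = -24*((3 + 0) - 3)*(-10) = -24*(3 - 3)*(-10) = -24*0*(-10) = 0*(-10) = 0)
U = 2395/6 (U = -(-479)*5/6 = -479*(-⅚) = 2395/6 ≈ 399.17)
√(S + U) = √(0 + 2395/6) = √(2395/6) = √14370/6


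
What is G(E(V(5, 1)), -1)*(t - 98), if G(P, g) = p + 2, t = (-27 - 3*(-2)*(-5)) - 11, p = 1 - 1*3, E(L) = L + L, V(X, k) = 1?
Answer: 0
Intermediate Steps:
E(L) = 2*L
p = -2 (p = 1 - 3 = -2)
t = -68 (t = (-27 + 6*(-5)) - 11 = (-27 - 30) - 11 = -57 - 11 = -68)
G(P, g) = 0 (G(P, g) = -2 + 2 = 0)
G(E(V(5, 1)), -1)*(t - 98) = 0*(-68 - 98) = 0*(-166) = 0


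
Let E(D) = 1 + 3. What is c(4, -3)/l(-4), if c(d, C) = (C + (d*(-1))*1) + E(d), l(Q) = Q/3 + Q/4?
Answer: 9/7 ≈ 1.2857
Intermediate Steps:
l(Q) = 7*Q/12 (l(Q) = Q*(⅓) + Q*(¼) = Q/3 + Q/4 = 7*Q/12)
E(D) = 4
c(d, C) = 4 + C - d (c(d, C) = (C + (d*(-1))*1) + 4 = (C - d*1) + 4 = (C - d) + 4 = 4 + C - d)
c(4, -3)/l(-4) = (4 - 3 - 1*4)/(((7/12)*(-4))) = (4 - 3 - 4)/(-7/3) = -3*(-3/7) = 9/7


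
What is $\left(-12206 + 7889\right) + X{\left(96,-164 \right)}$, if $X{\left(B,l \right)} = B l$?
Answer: $-20061$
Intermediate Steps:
$\left(-12206 + 7889\right) + X{\left(96,-164 \right)} = \left(-12206 + 7889\right) + 96 \left(-164\right) = -4317 - 15744 = -20061$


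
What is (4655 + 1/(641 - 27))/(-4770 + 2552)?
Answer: -2858171/1361852 ≈ -2.0987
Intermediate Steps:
(4655 + 1/(641 - 27))/(-4770 + 2552) = (4655 + 1/614)/(-2218) = (4655 + 1/614)*(-1/2218) = (2858171/614)*(-1/2218) = -2858171/1361852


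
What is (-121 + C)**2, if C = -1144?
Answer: 1600225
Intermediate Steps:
(-121 + C)**2 = (-121 - 1144)**2 = (-1265)**2 = 1600225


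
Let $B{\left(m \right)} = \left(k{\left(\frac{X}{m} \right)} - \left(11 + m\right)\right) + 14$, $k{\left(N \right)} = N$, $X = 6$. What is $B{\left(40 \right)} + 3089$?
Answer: $\frac{61043}{20} \approx 3052.1$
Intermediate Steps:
$B{\left(m \right)} = 3 - m + \frac{6}{m}$ ($B{\left(m \right)} = \left(\frac{6}{m} - \left(11 + m\right)\right) + 14 = \left(-11 - m + \frac{6}{m}\right) + 14 = 3 - m + \frac{6}{m}$)
$B{\left(40 \right)} + 3089 = \left(3 - 40 + \frac{6}{40}\right) + 3089 = \left(3 - 40 + 6 \cdot \frac{1}{40}\right) + 3089 = \left(3 - 40 + \frac{3}{20}\right) + 3089 = - \frac{737}{20} + 3089 = \frac{61043}{20}$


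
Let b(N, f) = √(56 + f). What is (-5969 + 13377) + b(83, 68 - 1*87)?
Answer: 7408 + √37 ≈ 7414.1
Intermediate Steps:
(-5969 + 13377) + b(83, 68 - 1*87) = (-5969 + 13377) + √(56 + (68 - 1*87)) = 7408 + √(56 + (68 - 87)) = 7408 + √(56 - 19) = 7408 + √37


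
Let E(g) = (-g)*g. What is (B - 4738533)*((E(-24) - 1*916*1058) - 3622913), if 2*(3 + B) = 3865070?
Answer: 12886887894617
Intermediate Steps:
E(g) = -g²
B = 1932532 (B = -3 + (½)*3865070 = -3 + 1932535 = 1932532)
(B - 4738533)*((E(-24) - 1*916*1058) - 3622913) = (1932532 - 4738533)*((-1*(-24)² - 1*916*1058) - 3622913) = -2806001*((-1*576 - 916*1058) - 3622913) = -2806001*((-576 - 969128) - 3622913) = -2806001*(-969704 - 3622913) = -2806001*(-4592617) = 12886887894617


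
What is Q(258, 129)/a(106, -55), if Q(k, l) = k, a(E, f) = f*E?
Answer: -129/2915 ≈ -0.044254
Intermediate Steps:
a(E, f) = E*f
Q(258, 129)/a(106, -55) = 258/((106*(-55))) = 258/(-5830) = 258*(-1/5830) = -129/2915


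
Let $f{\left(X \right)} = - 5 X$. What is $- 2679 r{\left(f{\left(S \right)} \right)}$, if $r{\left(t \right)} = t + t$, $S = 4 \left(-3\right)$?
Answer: $-321480$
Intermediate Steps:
$S = -12$
$r{\left(t \right)} = 2 t$
$- 2679 r{\left(f{\left(S \right)} \right)} = - 2679 \cdot 2 \left(\left(-5\right) \left(-12\right)\right) = - 2679 \cdot 2 \cdot 60 = \left(-2679\right) 120 = -321480$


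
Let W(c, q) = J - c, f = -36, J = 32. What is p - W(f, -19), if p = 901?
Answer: 833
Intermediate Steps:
W(c, q) = 32 - c
p - W(f, -19) = 901 - (32 - 1*(-36)) = 901 - (32 + 36) = 901 - 1*68 = 901 - 68 = 833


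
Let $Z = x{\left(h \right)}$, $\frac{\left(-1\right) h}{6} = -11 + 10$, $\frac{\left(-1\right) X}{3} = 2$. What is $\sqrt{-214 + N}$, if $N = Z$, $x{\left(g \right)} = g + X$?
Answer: $i \sqrt{214} \approx 14.629 i$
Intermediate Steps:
$X = -6$ ($X = \left(-3\right) 2 = -6$)
$h = 6$ ($h = - 6 \left(-11 + 10\right) = \left(-6\right) \left(-1\right) = 6$)
$x{\left(g \right)} = -6 + g$ ($x{\left(g \right)} = g - 6 = -6 + g$)
$Z = 0$ ($Z = -6 + 6 = 0$)
$N = 0$
$\sqrt{-214 + N} = \sqrt{-214 + 0} = \sqrt{-214} = i \sqrt{214}$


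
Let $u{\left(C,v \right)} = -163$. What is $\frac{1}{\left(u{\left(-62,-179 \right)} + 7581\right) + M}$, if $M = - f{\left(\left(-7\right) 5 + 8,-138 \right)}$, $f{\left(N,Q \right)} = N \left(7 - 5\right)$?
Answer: $\frac{1}{7472} \approx 0.00013383$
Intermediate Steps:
$f{\left(N,Q \right)} = 2 N$ ($f{\left(N,Q \right)} = N \left(7 - 5\right) = N 2 = 2 N$)
$M = 54$ ($M = - 2 \left(\left(-7\right) 5 + 8\right) = - 2 \left(-35 + 8\right) = - 2 \left(-27\right) = \left(-1\right) \left(-54\right) = 54$)
$\frac{1}{\left(u{\left(-62,-179 \right)} + 7581\right) + M} = \frac{1}{\left(-163 + 7581\right) + 54} = \frac{1}{7418 + 54} = \frac{1}{7472}$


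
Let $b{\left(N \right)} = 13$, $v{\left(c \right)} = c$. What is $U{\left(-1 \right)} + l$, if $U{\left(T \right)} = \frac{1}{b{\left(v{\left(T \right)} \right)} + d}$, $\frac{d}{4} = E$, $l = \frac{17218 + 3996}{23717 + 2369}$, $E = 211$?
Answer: $\frac{9103242}{11177851} \approx 0.8144$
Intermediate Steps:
$l = \frac{10607}{13043}$ ($l = \frac{21214}{26086} = 21214 \cdot \frac{1}{26086} = \frac{10607}{13043} \approx 0.81323$)
$d = 844$ ($d = 4 \cdot 211 = 844$)
$U{\left(T \right)} = \frac{1}{857}$ ($U{\left(T \right)} = \frac{1}{13 + 844} = \frac{1}{857}$)
$U{\left(-1 \right)} + l = \frac{1}{857} + \frac{10607}{13043} = \frac{9103242}{11177851}$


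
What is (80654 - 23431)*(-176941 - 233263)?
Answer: -23473103492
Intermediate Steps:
(80654 - 23431)*(-176941 - 233263) = 57223*(-410204) = -23473103492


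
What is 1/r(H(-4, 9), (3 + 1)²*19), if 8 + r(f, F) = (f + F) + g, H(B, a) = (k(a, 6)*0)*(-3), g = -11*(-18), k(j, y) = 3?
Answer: 1/494 ≈ 0.0020243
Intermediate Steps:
g = 198
H(B, a) = 0 (H(B, a) = (3*0)*(-3) = 0*(-3) = 0)
r(f, F) = 190 + F + f (r(f, F) = -8 + ((f + F) + 198) = -8 + ((F + f) + 198) = -8 + (198 + F + f) = 190 + F + f)
1/r(H(-4, 9), (3 + 1)²*19) = 1/(190 + (3 + 1)²*19 + 0) = 1/(190 + 4²*19 + 0) = 1/(190 + 16*19 + 0) = 1/(190 + 304 + 0) = 1/494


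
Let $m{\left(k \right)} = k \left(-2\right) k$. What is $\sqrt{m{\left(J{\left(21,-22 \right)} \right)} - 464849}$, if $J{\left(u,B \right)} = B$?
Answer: $i \sqrt{465817} \approx 682.51 i$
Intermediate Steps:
$m{\left(k \right)} = - 2 k^{2}$ ($m{\left(k \right)} = - 2 k k = - 2 k^{2}$)
$\sqrt{m{\left(J{\left(21,-22 \right)} \right)} - 464849} = \sqrt{- 2 \left(-22\right)^{2} - 464849} = \sqrt{\left(-2\right) 484 - 464849} = \sqrt{-968 - 464849} = \sqrt{-465817} = i \sqrt{465817}$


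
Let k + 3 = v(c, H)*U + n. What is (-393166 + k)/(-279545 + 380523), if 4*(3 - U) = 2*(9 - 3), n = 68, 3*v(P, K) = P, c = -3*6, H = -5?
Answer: -393101/100978 ≈ -3.8929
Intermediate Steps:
c = -18
v(P, K) = P/3
U = 0 (U = 3 - (9 - 3)/2 = 3 - 6/2 = 3 - 1/4*12 = 3 - 3 = 0)
k = 65 (k = -3 + (((1/3)*(-18))*0 + 68) = -3 + (-6*0 + 68) = -3 + (0 + 68) = -3 + 68 = 65)
(-393166 + k)/(-279545 + 380523) = (-393166 + 65)/(-279545 + 380523) = -393101/100978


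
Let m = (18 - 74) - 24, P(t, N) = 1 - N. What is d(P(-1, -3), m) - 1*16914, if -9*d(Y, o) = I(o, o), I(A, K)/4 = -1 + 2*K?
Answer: -151582/9 ≈ -16842.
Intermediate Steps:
I(A, K) = -4 + 8*K (I(A, K) = 4*(-1 + 2*K) = -4 + 8*K)
m = -80 (m = -56 - 24 = -80)
d(Y, o) = 4/9 - 8*o/9 (d(Y, o) = -(-4 + 8*o)/9 = 4/9 - 8*o/9)
d(P(-1, -3), m) - 1*16914 = (4/9 - 8/9*(-80)) - 1*16914 = (4/9 + 640/9) - 16914 = 644/9 - 16914 = -151582/9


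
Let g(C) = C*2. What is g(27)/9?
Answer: 6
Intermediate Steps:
g(C) = 2*C
g(27)/9 = (2*27)/9 = 54*(⅑) = 6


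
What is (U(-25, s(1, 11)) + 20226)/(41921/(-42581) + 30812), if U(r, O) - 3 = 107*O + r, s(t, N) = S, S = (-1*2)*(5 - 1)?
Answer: 74896108/119269441 ≈ 0.62796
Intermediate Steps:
S = -8 (S = -2*4 = -8)
s(t, N) = -8
U(r, O) = 3 + r + 107*O (U(r, O) = 3 + (107*O + r) = 3 + (r + 107*O) = 3 + r + 107*O)
(U(-25, s(1, 11)) + 20226)/(41921/(-42581) + 30812) = ((3 - 25 + 107*(-8)) + 20226)/(41921/(-42581) + 30812) = ((3 - 25 - 856) + 20226)/(41921*(-1/42581) + 30812) = (-878 + 20226)/(-3811/3871 + 30812) = 19348/(119269441/3871) = 19348*(3871/119269441) = 74896108/119269441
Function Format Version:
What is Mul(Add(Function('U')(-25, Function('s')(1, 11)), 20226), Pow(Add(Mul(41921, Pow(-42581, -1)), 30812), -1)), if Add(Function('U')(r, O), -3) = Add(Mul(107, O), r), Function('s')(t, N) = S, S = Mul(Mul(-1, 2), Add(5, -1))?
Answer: Rational(74896108, 119269441) ≈ 0.62796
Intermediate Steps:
S = -8 (S = Mul(-2, 4) = -8)
Function('s')(t, N) = -8
Function('U')(r, O) = Add(3, r, Mul(107, O)) (Function('U')(r, O) = Add(3, Add(Mul(107, O), r)) = Add(3, Add(r, Mul(107, O))) = Add(3, r, Mul(107, O)))
Mul(Add(Function('U')(-25, Function('s')(1, 11)), 20226), Pow(Add(Mul(41921, Pow(-42581, -1)), 30812), -1)) = Mul(Add(Add(3, -25, Mul(107, -8)), 20226), Pow(Add(Mul(41921, Pow(-42581, -1)), 30812), -1)) = Mul(Add(Add(3, -25, -856), 20226), Pow(Add(Mul(41921, Rational(-1, 42581)), 30812), -1)) = Mul(Add(-878, 20226), Pow(Add(Rational(-3811, 3871), 30812), -1)) = Mul(19348, Pow(Rational(119269441, 3871), -1)) = Mul(19348, Rational(3871, 119269441)) = Rational(74896108, 119269441)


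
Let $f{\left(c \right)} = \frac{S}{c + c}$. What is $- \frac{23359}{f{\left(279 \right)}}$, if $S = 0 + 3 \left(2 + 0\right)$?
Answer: $-2172387$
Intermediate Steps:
$S = 6$ ($S = 0 + 3 \cdot 2 = 0 + 6 = 6$)
$f{\left(c \right)} = \frac{3}{c}$ ($f{\left(c \right)} = \frac{6}{c + c} = \frac{6}{2 c} = 6 \frac{1}{2 c} = \frac{3}{c}$)
$- \frac{23359}{f{\left(279 \right)}} = - \frac{23359}{3 \cdot \frac{1}{279}} = - 23359 \frac{1}{\frac{1}{93}} = \left(-23359\right) 93 = -2172387$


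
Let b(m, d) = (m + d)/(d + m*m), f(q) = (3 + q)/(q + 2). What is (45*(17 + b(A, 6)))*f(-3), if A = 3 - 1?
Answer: 0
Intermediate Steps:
f(q) = (3 + q)/(2 + q)
A = 2
b(m, d) = (d + m)/(d + m**2)
(45*(17 + b(A, 6)))*f(-3) = (45*(17 + (6 + 2)/(6 + 2**2)))*((3 - 3)/(2 - 3)) = (45*(17 + 8/(6 + 4)))*(0/(-1)) = (45*(17 + 8/10))*(-1*0) = (45*(17 + (1/10)*8))*0 = (45*(17 + 4/5))*0 = (45*(89/5))*0 = 801*0 = 0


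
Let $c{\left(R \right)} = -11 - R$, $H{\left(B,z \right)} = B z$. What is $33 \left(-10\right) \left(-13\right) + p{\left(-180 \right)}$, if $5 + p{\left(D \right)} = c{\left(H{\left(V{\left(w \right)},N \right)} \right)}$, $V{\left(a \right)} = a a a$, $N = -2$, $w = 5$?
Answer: $4524$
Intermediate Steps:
$V{\left(a \right)} = a^{3}$ ($V{\left(a \right)} = a^{2} a = a^{3}$)
$p{\left(D \right)} = 234$ ($p{\left(D \right)} = -5 - \left(11 + 5^{3} \left(-2\right)\right) = -5 - \left(11 + 125 \left(-2\right)\right) = -5 - -239 = -5 + \left(-11 + 250\right) = -5 + 239 = 234$)
$33 \left(-10\right) \left(-13\right) + p{\left(-180 \right)} = 33 \left(-10\right) \left(-13\right) + 234 = \left(-330\right) \left(-13\right) + 234 = 4290 + 234 = 4524$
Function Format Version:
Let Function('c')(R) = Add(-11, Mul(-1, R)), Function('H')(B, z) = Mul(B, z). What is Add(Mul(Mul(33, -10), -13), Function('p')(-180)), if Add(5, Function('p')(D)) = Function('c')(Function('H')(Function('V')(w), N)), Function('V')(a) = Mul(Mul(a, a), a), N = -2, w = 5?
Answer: 4524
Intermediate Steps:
Function('V')(a) = Pow(a, 3) (Function('V')(a) = Mul(Pow(a, 2), a) = Pow(a, 3))
Function('p')(D) = 234 (Function('p')(D) = Add(-5, Add(-11, Mul(-1, Mul(Pow(5, 3), -2)))) = Add(-5, Add(-11, Mul(-1, Mul(125, -2)))) = Add(-5, Add(-11, Mul(-1, -250))) = Add(-5, Add(-11, 250)) = Add(-5, 239) = 234)
Add(Mul(Mul(33, -10), -13), Function('p')(-180)) = Add(Mul(Mul(33, -10), -13), 234) = Add(Mul(-330, -13), 234) = Add(4290, 234) = 4524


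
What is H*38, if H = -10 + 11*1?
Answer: 38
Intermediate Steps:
H = 1 (H = -10 + 11 = 1)
H*38 = 1*38 = 38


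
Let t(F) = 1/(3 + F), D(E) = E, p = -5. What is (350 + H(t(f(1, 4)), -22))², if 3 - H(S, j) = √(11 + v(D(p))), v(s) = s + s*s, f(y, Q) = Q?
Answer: (353 - √31)² ≈ 1.2071e+5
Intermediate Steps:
v(s) = s + s²
H(S, j) = 3 - √31 (H(S, j) = 3 - √(11 - 5*(1 - 5)) = 3 - √(11 - 5*(-4)) = 3 - √(11 + 20) = 3 - √31)
(350 + H(t(f(1, 4)), -22))² = (350 + (3 - √31))² = (353 - √31)²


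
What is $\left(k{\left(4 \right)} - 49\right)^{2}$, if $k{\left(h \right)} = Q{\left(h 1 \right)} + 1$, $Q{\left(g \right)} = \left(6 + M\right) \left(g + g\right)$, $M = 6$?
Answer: $2304$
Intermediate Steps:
$Q{\left(g \right)} = 24 g$ ($Q{\left(g \right)} = \left(6 + 6\right) \left(g + g\right) = 12 \cdot 2 g = 24 g$)
$k{\left(h \right)} = 1 + 24 h$ ($k{\left(h \right)} = 24 h 1 + 1 = 24 h + 1 = 1 + 24 h$)
$\left(k{\left(4 \right)} - 49\right)^{2} = \left(\left(1 + 24 \cdot 4\right) - 49\right)^{2} = \left(\left(1 + 96\right) - 49\right)^{2} = \left(97 - 49\right)^{2} = 48^{2} = 2304$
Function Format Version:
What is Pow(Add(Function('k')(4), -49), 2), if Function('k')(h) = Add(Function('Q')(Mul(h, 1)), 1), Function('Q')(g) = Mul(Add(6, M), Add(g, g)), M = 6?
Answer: 2304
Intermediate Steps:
Function('Q')(g) = Mul(24, g) (Function('Q')(g) = Mul(Add(6, 6), Add(g, g)) = Mul(12, Mul(2, g)) = Mul(24, g))
Function('k')(h) = Add(1, Mul(24, h)) (Function('k')(h) = Add(Mul(24, Mul(h, 1)), 1) = Add(Mul(24, h), 1) = Add(1, Mul(24, h)))
Pow(Add(Function('k')(4), -49), 2) = Pow(Add(Add(1, Mul(24, 4)), -49), 2) = Pow(Add(Add(1, 96), -49), 2) = Pow(Add(97, -49), 2) = Pow(48, 2) = 2304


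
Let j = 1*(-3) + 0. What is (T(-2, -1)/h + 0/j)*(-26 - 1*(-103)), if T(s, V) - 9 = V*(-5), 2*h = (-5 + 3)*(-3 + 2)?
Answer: 1078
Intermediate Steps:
j = -3 (j = -3 + 0 = -3)
h = 1 (h = ((-5 + 3)*(-3 + 2))/2 = (-2*(-1))/2 = (½)*2 = 1)
T(s, V) = 9 - 5*V (T(s, V) = 9 + V*(-5) = 9 - 5*V)
(T(-2, -1)/h + 0/j)*(-26 - 1*(-103)) = ((9 - 5*(-1))/1 + 0/(-3))*(-26 - 1*(-103)) = ((9 + 5)*1 + 0*(-⅓))*(-26 + 103) = (14*1 + 0)*77 = (14 + 0)*77 = 14*77 = 1078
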